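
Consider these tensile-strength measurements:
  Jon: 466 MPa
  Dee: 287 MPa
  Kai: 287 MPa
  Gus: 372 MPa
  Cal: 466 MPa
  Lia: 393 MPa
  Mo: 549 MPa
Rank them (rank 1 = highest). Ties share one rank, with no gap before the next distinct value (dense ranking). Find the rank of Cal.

Sorted (descending): 549, 466, 466, 393, 372, 287, 287
The 2 values of 466 share dense rank 2.
The 2 values of 287 share dense rank 5.
Remaining distinct values take the next consecutive integers.
Cal has value 466 MPa → rank 2.

2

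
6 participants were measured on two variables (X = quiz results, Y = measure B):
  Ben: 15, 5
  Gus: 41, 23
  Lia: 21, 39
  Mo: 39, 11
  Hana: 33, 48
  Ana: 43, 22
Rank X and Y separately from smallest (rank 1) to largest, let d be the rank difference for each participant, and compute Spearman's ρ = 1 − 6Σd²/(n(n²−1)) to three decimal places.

0.086

Ranks of variable 1: 1, 5, 2, 4, 3, 6
Ranks of variable 2: 1, 4, 5, 2, 6, 3
d = r₁ − r₂: 0, 1, -3, 2, -3, 3
d²: 0, 1, 9, 4, 9, 9; Σd² = 32
ρ = 1 − 6·32/(6·35) = 1 − 192/210 = 0.086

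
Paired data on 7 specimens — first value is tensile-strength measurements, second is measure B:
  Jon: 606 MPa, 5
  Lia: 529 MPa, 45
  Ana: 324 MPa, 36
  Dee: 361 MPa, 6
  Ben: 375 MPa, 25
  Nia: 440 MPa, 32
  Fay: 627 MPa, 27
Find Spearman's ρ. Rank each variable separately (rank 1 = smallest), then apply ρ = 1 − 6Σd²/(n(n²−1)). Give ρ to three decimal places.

-0.143

Ranks of variable 1: 6, 5, 1, 2, 3, 4, 7
Ranks of variable 2: 1, 7, 6, 2, 3, 5, 4
d = r₁ − r₂: 5, -2, -5, 0, 0, -1, 3
d²: 25, 4, 25, 0, 0, 1, 9; Σd² = 64
ρ = 1 − 6·64/(7·48) = 1 − 384/336 = -0.143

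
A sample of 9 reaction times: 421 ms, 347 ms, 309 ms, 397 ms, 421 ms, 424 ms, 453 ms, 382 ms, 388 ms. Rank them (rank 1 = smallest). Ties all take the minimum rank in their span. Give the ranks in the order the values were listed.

6, 2, 1, 5, 6, 8, 9, 3, 4

Sorted (ascending): 309, 347, 382, 388, 397, 421, 421, 424, 453
The 2 values of 421 occupy positions 6–7 → each gets rank 6.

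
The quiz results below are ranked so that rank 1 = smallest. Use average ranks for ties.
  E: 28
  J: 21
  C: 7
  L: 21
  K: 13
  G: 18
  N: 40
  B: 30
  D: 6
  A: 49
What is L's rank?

Sorted (ascending): 6, 7, 13, 18, 21, 21, 28, 30, 40, 49
The 2 values of 21 occupy positions 5–6 → average rank (5+6)/2 = 5.5.
L has value 21 → rank 5.5.

5.5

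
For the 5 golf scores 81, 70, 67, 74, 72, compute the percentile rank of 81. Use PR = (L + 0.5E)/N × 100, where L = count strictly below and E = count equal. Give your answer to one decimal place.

90.0

N = 5.
Strictly below 81: 4. Equal to 81: 1.
PR = (4 + 0.5·1)/5 × 100 = 90.0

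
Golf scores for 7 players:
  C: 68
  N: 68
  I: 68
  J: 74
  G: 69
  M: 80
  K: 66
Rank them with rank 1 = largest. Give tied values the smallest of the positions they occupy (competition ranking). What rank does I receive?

4

Sorted (descending): 80, 74, 69, 68, 68, 68, 66
The 3 values of 68 occupy positions 4–6 → each gets rank 4.
I has value 68 → rank 4.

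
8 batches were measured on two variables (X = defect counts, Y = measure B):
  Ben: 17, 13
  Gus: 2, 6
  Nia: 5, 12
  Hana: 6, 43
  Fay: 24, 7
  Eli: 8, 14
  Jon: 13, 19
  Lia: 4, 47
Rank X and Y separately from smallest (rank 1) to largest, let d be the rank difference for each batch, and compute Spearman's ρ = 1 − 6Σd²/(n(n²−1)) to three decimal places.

-0.071

Ranks of variable 1: 7, 1, 3, 4, 8, 5, 6, 2
Ranks of variable 2: 4, 1, 3, 7, 2, 5, 6, 8
d = r₁ − r₂: 3, 0, 0, -3, 6, 0, 0, -6
d²: 9, 0, 0, 9, 36, 0, 0, 36; Σd² = 90
ρ = 1 − 6·90/(8·63) = 1 − 540/504 = -0.071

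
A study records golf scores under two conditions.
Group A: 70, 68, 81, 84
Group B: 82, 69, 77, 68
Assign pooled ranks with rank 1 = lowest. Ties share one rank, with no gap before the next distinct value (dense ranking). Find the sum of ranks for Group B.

13

Sorted (ascending): 68, 68, 69, 70, 77, 81, 82, 84
The 2 values of 68 share dense rank 1.
Remaining distinct values take the next consecutive integers.
Group B values → pooled ranks: 82→6, 69→2, 77→4, 68→1
Rank sum = 6 + 2 + 4 + 1 = 13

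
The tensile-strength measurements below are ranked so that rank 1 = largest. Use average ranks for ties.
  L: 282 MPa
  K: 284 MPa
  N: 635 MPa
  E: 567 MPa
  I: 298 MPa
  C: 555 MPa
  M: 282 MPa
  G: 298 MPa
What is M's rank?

Sorted (descending): 635, 567, 555, 298, 298, 284, 282, 282
The 2 values of 298 occupy positions 4–5 → average rank (4+5)/2 = 4.5.
The 2 values of 282 occupy positions 7–8 → average rank (7+8)/2 = 7.5.
M has value 282 MPa → rank 7.5.

7.5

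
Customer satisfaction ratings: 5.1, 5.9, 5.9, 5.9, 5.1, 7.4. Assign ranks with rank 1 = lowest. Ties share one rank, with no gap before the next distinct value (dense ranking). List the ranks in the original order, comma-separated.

1, 2, 2, 2, 1, 3

Sorted (ascending): 5.1, 5.1, 5.9, 5.9, 5.9, 7.4
The 2 values of 5.1 share dense rank 1.
The 3 values of 5.9 share dense rank 2.
Remaining distinct values take the next consecutive integers.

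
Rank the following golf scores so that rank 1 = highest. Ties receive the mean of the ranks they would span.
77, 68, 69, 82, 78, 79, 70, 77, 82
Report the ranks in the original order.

Sorted (descending): 82, 82, 79, 78, 77, 77, 70, 69, 68
The 2 values of 82 occupy positions 1–2 → average rank (1+2)/2 = 1.5.
The 2 values of 77 occupy positions 5–6 → average rank (5+6)/2 = 5.5.

5.5, 9, 8, 1.5, 4, 3, 7, 5.5, 1.5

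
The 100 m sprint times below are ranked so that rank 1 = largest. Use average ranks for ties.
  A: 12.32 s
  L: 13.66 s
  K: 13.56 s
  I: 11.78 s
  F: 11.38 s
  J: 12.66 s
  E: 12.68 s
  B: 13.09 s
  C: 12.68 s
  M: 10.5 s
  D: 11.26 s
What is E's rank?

4.5

Sorted (descending): 13.66, 13.56, 13.09, 12.68, 12.68, 12.66, 12.32, 11.78, 11.38, 11.26, 10.5
The 2 values of 12.68 occupy positions 4–5 → average rank (4+5)/2 = 4.5.
E has value 12.68 s → rank 4.5.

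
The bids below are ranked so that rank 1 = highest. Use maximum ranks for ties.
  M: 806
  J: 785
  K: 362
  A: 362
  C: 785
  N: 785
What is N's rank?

4

Sorted (descending): 806, 785, 785, 785, 362, 362
The 3 values of 785 occupy positions 2–4 → each gets rank 4.
The 2 values of 362 occupy positions 5–6 → each gets rank 6.
N has value 785 → rank 4.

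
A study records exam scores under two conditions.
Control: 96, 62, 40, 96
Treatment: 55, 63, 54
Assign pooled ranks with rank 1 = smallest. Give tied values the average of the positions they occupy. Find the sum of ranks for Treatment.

10

Sorted (ascending): 40, 54, 55, 62, 63, 96, 96
The 2 values of 96 occupy positions 6–7 → average rank (6+7)/2 = 6.5.
Treatment values → pooled ranks: 55→3, 63→5, 54→2
Rank sum = 3 + 5 + 2 = 10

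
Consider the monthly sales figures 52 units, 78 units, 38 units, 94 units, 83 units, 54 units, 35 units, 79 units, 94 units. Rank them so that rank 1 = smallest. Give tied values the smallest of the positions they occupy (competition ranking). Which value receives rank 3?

Sorted (ascending): 35, 38, 52, 54, 78, 79, 83, 94, 94
The 2 values of 94 occupy positions 8–9 → each gets rank 8.
Rank 3 → value 52.

52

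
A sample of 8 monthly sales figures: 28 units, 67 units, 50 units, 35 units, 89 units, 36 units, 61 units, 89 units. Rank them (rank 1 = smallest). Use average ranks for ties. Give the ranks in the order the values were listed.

Sorted (ascending): 28, 35, 36, 50, 61, 67, 89, 89
The 2 values of 89 occupy positions 7–8 → average rank (7+8)/2 = 7.5.

1, 6, 4, 2, 7.5, 3, 5, 7.5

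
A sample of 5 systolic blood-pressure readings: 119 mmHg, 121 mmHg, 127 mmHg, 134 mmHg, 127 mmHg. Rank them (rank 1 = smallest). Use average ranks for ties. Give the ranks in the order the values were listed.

Sorted (ascending): 119, 121, 127, 127, 134
The 2 values of 127 occupy positions 3–4 → average rank (3+4)/2 = 3.5.

1, 2, 3.5, 5, 3.5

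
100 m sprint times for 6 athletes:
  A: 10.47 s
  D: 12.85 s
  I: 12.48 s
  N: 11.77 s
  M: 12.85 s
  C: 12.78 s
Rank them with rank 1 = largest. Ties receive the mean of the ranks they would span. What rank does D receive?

Sorted (descending): 12.85, 12.85, 12.78, 12.48, 11.77, 10.47
The 2 values of 12.85 occupy positions 1–2 → average rank (1+2)/2 = 1.5.
D has value 12.85 s → rank 1.5.

1.5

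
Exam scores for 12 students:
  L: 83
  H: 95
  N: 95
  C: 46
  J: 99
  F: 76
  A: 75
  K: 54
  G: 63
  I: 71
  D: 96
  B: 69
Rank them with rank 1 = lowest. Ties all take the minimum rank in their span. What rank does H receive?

Sorted (ascending): 46, 54, 63, 69, 71, 75, 76, 83, 95, 95, 96, 99
The 2 values of 95 occupy positions 9–10 → each gets rank 9.
H has value 95 → rank 9.

9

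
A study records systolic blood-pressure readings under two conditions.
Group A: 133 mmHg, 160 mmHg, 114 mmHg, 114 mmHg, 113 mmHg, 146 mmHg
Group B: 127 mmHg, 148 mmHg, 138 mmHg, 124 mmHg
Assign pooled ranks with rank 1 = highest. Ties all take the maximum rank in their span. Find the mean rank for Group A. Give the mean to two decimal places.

6.17

Sorted (descending): 160, 148, 146, 138, 133, 127, 124, 114, 114, 113
The 2 values of 114 occupy positions 8–9 → each gets rank 9.
Group A values → pooled ranks: 133→5, 160→1, 114→9, 114→9, 113→10, 146→3
Mean rank = (5 + 1 + 9 + 9 + 10 + 3) / 6 = 6.17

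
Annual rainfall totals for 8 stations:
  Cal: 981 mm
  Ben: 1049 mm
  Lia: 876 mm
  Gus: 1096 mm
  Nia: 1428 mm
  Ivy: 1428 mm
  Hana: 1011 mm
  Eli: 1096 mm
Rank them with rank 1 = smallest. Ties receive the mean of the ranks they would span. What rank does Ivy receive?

Sorted (ascending): 876, 981, 1011, 1049, 1096, 1096, 1428, 1428
The 2 values of 1096 occupy positions 5–6 → average rank (5+6)/2 = 5.5.
The 2 values of 1428 occupy positions 7–8 → average rank (7+8)/2 = 7.5.
Ivy has value 1428 mm → rank 7.5.

7.5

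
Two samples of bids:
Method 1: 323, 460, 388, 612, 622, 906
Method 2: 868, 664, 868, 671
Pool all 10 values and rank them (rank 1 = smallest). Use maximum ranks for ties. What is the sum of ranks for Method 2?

Sorted (ascending): 323, 388, 460, 612, 622, 664, 671, 868, 868, 906
The 2 values of 868 occupy positions 8–9 → each gets rank 9.
Method 2 values → pooled ranks: 868→9, 664→6, 868→9, 671→7
Rank sum = 9 + 6 + 9 + 7 = 31

31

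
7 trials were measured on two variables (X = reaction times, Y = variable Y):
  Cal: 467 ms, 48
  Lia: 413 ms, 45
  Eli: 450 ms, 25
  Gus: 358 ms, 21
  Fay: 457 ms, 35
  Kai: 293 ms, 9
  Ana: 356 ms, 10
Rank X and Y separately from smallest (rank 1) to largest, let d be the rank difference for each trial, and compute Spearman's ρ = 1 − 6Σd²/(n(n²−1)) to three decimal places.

0.893

Ranks of variable 1: 7, 4, 5, 3, 6, 1, 2
Ranks of variable 2: 7, 6, 4, 3, 5, 1, 2
d = r₁ − r₂: 0, -2, 1, 0, 1, 0, 0
d²: 0, 4, 1, 0, 1, 0, 0; Σd² = 6
ρ = 1 − 6·6/(7·48) = 1 − 36/336 = 0.893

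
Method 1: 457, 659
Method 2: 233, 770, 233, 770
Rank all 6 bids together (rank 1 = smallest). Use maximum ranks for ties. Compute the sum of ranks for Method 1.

Sorted (ascending): 233, 233, 457, 659, 770, 770
The 2 values of 233 occupy positions 1–2 → each gets rank 2.
The 2 values of 770 occupy positions 5–6 → each gets rank 6.
Method 1 values → pooled ranks: 457→3, 659→4
Rank sum = 3 + 4 = 7

7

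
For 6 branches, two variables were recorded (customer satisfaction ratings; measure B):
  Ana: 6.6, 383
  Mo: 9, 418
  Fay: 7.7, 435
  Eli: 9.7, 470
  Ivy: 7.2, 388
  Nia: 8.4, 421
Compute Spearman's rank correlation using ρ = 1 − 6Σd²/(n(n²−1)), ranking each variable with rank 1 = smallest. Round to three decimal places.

0.771

Ranks of variable 1: 1, 5, 3, 6, 2, 4
Ranks of variable 2: 1, 3, 5, 6, 2, 4
d = r₁ − r₂: 0, 2, -2, 0, 0, 0
d²: 0, 4, 4, 0, 0, 0; Σd² = 8
ρ = 1 − 6·8/(6·35) = 1 − 48/210 = 0.771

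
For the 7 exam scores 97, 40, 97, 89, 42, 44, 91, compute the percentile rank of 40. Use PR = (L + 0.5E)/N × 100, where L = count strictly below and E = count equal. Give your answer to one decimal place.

7.1

N = 7.
Strictly below 40: 0. Equal to 40: 1.
PR = (0 + 0.5·1)/7 × 100 = 7.1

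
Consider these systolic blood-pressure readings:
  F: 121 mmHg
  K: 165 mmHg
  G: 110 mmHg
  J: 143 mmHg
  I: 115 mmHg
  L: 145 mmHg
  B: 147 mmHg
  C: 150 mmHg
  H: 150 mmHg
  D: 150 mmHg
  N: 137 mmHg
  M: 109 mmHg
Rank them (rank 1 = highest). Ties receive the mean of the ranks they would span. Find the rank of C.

3

Sorted (descending): 165, 150, 150, 150, 147, 145, 143, 137, 121, 115, 110, 109
The 3 values of 150 occupy positions 2–4 → average rank 3.
C has value 150 mmHg → rank 3.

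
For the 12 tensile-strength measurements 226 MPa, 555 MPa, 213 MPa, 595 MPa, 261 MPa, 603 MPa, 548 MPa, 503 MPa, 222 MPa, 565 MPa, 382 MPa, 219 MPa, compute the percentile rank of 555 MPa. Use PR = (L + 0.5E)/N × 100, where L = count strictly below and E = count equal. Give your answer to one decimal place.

N = 12.
Strictly below 555: 8. Equal to 555: 1.
PR = (8 + 0.5·1)/12 × 100 = 70.8

70.8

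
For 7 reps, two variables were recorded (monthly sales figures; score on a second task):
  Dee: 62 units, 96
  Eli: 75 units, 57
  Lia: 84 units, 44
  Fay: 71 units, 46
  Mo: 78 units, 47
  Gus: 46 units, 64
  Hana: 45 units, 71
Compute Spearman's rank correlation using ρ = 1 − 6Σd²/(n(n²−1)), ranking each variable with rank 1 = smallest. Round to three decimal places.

-0.786

Ranks of variable 1: 3, 5, 7, 4, 6, 2, 1
Ranks of variable 2: 7, 4, 1, 2, 3, 5, 6
d = r₁ − r₂: -4, 1, 6, 2, 3, -3, -5
d²: 16, 1, 36, 4, 9, 9, 25; Σd² = 100
ρ = 1 − 6·100/(7·48) = 1 − 600/336 = -0.786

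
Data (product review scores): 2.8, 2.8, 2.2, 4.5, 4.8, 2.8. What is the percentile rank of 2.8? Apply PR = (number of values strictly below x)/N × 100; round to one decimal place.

16.7

N = 6.
Strictly below 2.8: 1. Equal to 2.8: 3.
PR = 1/6 × 100 = 16.7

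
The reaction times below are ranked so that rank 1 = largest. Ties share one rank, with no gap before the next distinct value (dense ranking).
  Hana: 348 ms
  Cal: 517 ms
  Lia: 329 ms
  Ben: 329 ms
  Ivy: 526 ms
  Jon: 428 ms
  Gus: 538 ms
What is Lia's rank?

Sorted (descending): 538, 526, 517, 428, 348, 329, 329
The 2 values of 329 share dense rank 6.
Remaining distinct values take the next consecutive integers.
Lia has value 329 ms → rank 6.

6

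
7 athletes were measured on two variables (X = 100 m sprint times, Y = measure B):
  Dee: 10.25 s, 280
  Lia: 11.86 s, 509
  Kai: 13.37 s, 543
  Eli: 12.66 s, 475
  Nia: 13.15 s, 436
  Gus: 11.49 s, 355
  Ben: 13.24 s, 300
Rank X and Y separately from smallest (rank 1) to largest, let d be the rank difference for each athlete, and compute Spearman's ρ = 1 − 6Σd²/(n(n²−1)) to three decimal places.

Ranks of variable 1: 1, 3, 7, 4, 5, 2, 6
Ranks of variable 2: 1, 6, 7, 5, 4, 3, 2
d = r₁ − r₂: 0, -3, 0, -1, 1, -1, 4
d²: 0, 9, 0, 1, 1, 1, 16; Σd² = 28
ρ = 1 − 6·28/(7·48) = 1 − 168/336 = 0.500

0.500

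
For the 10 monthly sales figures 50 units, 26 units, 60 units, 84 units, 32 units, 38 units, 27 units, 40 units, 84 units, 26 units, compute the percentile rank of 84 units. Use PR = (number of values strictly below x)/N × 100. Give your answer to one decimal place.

80.0

N = 10.
Strictly below 84: 8. Equal to 84: 2.
PR = 8/10 × 100 = 80.0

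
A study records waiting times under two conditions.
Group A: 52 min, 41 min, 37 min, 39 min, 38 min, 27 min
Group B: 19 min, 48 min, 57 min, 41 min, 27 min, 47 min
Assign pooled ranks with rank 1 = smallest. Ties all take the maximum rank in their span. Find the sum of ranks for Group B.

Sorted (ascending): 19, 27, 27, 37, 38, 39, 41, 41, 47, 48, 52, 57
The 2 values of 27 occupy positions 2–3 → each gets rank 3.
The 2 values of 41 occupy positions 7–8 → each gets rank 8.
Group B values → pooled ranks: 19→1, 48→10, 57→12, 41→8, 27→3, 47→9
Rank sum = 1 + 10 + 12 + 8 + 3 + 9 = 43

43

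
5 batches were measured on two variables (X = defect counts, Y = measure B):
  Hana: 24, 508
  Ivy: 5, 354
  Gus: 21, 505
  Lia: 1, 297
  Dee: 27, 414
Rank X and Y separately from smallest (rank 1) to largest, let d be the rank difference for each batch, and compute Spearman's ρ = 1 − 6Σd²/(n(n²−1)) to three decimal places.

Ranks of variable 1: 4, 2, 3, 1, 5
Ranks of variable 2: 5, 2, 4, 1, 3
d = r₁ − r₂: -1, 0, -1, 0, 2
d²: 1, 0, 1, 0, 4; Σd² = 6
ρ = 1 − 6·6/(5·24) = 1 − 36/120 = 0.700

0.700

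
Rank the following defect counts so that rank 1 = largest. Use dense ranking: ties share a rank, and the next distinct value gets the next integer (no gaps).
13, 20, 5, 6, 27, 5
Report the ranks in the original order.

Sorted (descending): 27, 20, 13, 6, 5, 5
The 2 values of 5 share dense rank 5.
Remaining distinct values take the next consecutive integers.

3, 2, 5, 4, 1, 5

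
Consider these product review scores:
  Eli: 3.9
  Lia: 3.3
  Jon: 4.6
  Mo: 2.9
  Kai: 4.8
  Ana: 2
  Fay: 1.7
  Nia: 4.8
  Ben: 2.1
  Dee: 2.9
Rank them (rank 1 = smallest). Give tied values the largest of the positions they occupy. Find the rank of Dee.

Sorted (ascending): 1.7, 2, 2.1, 2.9, 2.9, 3.3, 3.9, 4.6, 4.8, 4.8
The 2 values of 2.9 occupy positions 4–5 → each gets rank 5.
The 2 values of 4.8 occupy positions 9–10 → each gets rank 10.
Dee has value 2.9 → rank 5.

5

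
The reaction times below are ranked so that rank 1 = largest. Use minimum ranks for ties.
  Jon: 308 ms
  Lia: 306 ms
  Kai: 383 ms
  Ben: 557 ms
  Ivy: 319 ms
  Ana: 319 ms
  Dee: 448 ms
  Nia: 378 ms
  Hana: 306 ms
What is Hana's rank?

Sorted (descending): 557, 448, 383, 378, 319, 319, 308, 306, 306
The 2 values of 319 occupy positions 5–6 → each gets rank 5.
The 2 values of 306 occupy positions 8–9 → each gets rank 8.
Hana has value 306 ms → rank 8.

8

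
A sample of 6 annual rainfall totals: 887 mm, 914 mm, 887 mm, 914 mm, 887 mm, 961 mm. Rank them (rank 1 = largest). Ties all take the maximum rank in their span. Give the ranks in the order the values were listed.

Sorted (descending): 961, 914, 914, 887, 887, 887
The 2 values of 914 occupy positions 2–3 → each gets rank 3.
The 3 values of 887 occupy positions 4–6 → each gets rank 6.

6, 3, 6, 3, 6, 1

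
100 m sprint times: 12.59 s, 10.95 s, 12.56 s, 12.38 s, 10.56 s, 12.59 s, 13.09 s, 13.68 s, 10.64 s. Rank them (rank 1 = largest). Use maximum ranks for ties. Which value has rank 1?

13.68

Sorted (descending): 13.68, 13.09, 12.59, 12.59, 12.56, 12.38, 10.95, 10.64, 10.56
The 2 values of 12.59 occupy positions 3–4 → each gets rank 4.
Rank 1 → value 13.68.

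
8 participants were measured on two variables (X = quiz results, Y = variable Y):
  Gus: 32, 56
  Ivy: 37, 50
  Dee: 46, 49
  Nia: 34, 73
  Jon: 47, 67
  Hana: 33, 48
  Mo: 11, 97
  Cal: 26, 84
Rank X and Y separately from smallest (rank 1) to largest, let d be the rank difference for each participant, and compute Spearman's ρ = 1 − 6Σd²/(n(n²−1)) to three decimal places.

Ranks of variable 1: 3, 6, 7, 5, 8, 4, 1, 2
Ranks of variable 2: 4, 3, 2, 6, 5, 1, 8, 7
d = r₁ − r₂: -1, 3, 5, -1, 3, 3, -7, -5
d²: 1, 9, 25, 1, 9, 9, 49, 25; Σd² = 128
ρ = 1 − 6·128/(8·63) = 1 − 768/504 = -0.524

-0.524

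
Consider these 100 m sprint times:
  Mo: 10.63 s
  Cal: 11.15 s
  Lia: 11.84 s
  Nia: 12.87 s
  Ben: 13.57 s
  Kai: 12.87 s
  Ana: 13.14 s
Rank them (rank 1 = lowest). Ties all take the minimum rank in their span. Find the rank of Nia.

Sorted (ascending): 10.63, 11.15, 11.84, 12.87, 12.87, 13.14, 13.57
The 2 values of 12.87 occupy positions 4–5 → each gets rank 4.
Nia has value 12.87 s → rank 4.

4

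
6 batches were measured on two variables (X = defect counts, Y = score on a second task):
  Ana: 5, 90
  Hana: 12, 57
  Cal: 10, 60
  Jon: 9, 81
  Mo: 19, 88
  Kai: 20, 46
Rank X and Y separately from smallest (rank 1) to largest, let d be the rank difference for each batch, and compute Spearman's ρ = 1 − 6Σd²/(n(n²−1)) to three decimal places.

-0.657

Ranks of variable 1: 1, 4, 3, 2, 5, 6
Ranks of variable 2: 6, 2, 3, 4, 5, 1
d = r₁ − r₂: -5, 2, 0, -2, 0, 5
d²: 25, 4, 0, 4, 0, 25; Σd² = 58
ρ = 1 − 6·58/(6·35) = 1 − 348/210 = -0.657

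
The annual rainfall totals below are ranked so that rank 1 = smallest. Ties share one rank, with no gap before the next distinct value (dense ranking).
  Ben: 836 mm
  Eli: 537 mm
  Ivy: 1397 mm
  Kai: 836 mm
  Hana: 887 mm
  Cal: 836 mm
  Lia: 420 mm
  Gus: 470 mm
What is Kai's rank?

4

Sorted (ascending): 420, 470, 537, 836, 836, 836, 887, 1397
The 3 values of 836 share dense rank 4.
Remaining distinct values take the next consecutive integers.
Kai has value 836 mm → rank 4.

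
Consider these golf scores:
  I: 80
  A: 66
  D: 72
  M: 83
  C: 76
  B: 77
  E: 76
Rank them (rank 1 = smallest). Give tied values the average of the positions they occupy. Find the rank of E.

Sorted (ascending): 66, 72, 76, 76, 77, 80, 83
The 2 values of 76 occupy positions 3–4 → average rank (3+4)/2 = 3.5.
E has value 76 → rank 3.5.

3.5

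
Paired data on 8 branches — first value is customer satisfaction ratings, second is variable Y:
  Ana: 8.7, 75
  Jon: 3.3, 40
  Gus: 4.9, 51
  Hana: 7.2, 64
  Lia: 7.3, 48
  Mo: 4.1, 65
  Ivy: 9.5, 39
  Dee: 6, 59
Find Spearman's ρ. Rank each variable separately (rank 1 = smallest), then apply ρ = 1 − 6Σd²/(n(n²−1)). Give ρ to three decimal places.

Ranks of variable 1: 7, 1, 3, 5, 6, 2, 8, 4
Ranks of variable 2: 8, 2, 4, 6, 3, 7, 1, 5
d = r₁ − r₂: -1, -1, -1, -1, 3, -5, 7, -1
d²: 1, 1, 1, 1, 9, 25, 49, 1; Σd² = 88
ρ = 1 − 6·88/(8·63) = 1 − 528/504 = -0.048

-0.048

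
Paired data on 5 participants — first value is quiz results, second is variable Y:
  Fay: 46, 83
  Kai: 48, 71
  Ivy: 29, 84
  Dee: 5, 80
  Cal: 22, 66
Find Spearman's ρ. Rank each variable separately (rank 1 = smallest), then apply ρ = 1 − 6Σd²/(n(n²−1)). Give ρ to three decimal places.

Ranks of variable 1: 4, 5, 3, 1, 2
Ranks of variable 2: 4, 2, 5, 3, 1
d = r₁ − r₂: 0, 3, -2, -2, 1
d²: 0, 9, 4, 4, 1; Σd² = 18
ρ = 1 − 6·18/(5·24) = 1 − 108/120 = 0.100

0.100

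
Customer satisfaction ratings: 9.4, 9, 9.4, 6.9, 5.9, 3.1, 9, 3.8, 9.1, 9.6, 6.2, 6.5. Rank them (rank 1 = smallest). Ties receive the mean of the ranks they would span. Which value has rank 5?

6.5

Sorted (ascending): 3.1, 3.8, 5.9, 6.2, 6.5, 6.9, 9, 9, 9.1, 9.4, 9.4, 9.6
The 2 values of 9 occupy positions 7–8 → average rank (7+8)/2 = 7.5.
The 2 values of 9.4 occupy positions 10–11 → average rank (10+11)/2 = 10.5.
Rank 5 → value 6.5.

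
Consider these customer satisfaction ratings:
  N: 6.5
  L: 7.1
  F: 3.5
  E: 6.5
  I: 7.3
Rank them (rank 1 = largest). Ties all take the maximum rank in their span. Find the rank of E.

4

Sorted (descending): 7.3, 7.1, 6.5, 6.5, 3.5
The 2 values of 6.5 occupy positions 3–4 → each gets rank 4.
E has value 6.5 → rank 4.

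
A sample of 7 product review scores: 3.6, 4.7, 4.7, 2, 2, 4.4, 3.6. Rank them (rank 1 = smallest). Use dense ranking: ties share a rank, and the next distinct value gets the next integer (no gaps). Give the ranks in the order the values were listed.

Sorted (ascending): 2, 2, 3.6, 3.6, 4.4, 4.7, 4.7
The 2 values of 2 share dense rank 1.
The 2 values of 3.6 share dense rank 2.
The 2 values of 4.7 share dense rank 4.
Remaining distinct values take the next consecutive integers.

2, 4, 4, 1, 1, 3, 2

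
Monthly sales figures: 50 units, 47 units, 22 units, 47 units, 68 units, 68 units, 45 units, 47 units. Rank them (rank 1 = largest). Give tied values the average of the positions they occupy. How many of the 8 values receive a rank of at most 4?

3

Sorted (descending): 68, 68, 50, 47, 47, 47, 45, 22
The 2 values of 68 occupy positions 1–2 → average rank (1+2)/2 = 1.5.
The 3 values of 47 occupy positions 4–6 → average rank 5.
Ranks ≤ 4: {1.5, 1.5, 3} → 3 values.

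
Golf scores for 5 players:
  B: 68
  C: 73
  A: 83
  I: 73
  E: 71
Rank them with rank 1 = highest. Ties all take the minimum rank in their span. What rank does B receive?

5

Sorted (descending): 83, 73, 73, 71, 68
The 2 values of 73 occupy positions 2–3 → each gets rank 2.
B has value 68 → rank 5.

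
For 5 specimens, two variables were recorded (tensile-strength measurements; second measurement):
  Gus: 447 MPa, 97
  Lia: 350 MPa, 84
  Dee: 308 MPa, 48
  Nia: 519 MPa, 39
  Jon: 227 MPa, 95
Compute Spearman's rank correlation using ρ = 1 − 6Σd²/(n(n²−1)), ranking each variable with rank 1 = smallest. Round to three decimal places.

Ranks of variable 1: 4, 3, 2, 5, 1
Ranks of variable 2: 5, 3, 2, 1, 4
d = r₁ − r₂: -1, 0, 0, 4, -3
d²: 1, 0, 0, 16, 9; Σd² = 26
ρ = 1 − 6·26/(5·24) = 1 − 156/120 = -0.300

-0.300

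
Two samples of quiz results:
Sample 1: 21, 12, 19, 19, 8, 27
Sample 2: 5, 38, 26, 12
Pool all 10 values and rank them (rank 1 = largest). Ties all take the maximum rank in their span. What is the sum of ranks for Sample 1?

Sorted (descending): 38, 27, 26, 21, 19, 19, 12, 12, 8, 5
The 2 values of 19 occupy positions 5–6 → each gets rank 6.
The 2 values of 12 occupy positions 7–8 → each gets rank 8.
Sample 1 values → pooled ranks: 21→4, 12→8, 19→6, 19→6, 8→9, 27→2
Rank sum = 4 + 8 + 6 + 6 + 9 + 2 = 35

35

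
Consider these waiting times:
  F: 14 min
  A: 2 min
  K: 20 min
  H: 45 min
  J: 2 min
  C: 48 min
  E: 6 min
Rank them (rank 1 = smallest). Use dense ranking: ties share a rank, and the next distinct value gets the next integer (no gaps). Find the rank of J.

Sorted (ascending): 2, 2, 6, 14, 20, 45, 48
The 2 values of 2 share dense rank 1.
Remaining distinct values take the next consecutive integers.
J has value 2 min → rank 1.

1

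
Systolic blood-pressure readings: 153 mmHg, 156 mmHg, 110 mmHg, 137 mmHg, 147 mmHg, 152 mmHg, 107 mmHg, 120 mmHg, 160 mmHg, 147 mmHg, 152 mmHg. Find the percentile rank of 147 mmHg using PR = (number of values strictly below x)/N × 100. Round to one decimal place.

36.4

N = 11.
Strictly below 147: 4. Equal to 147: 2.
PR = 4/11 × 100 = 36.4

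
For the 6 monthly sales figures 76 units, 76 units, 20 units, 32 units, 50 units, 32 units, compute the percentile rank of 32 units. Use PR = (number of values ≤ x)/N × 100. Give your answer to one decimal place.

N = 6.
Strictly below 32: 1. Equal to 32: 2.
PR = 3/6 × 100 = 50.0

50.0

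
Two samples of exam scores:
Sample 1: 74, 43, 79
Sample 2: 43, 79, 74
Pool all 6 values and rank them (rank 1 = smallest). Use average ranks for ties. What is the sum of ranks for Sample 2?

Sorted (ascending): 43, 43, 74, 74, 79, 79
The 2 values of 43 occupy positions 1–2 → average rank (1+2)/2 = 1.5.
The 2 values of 74 occupy positions 3–4 → average rank (3+4)/2 = 3.5.
The 2 values of 79 occupy positions 5–6 → average rank (5+6)/2 = 5.5.
Sample 2 values → pooled ranks: 43→1.5, 79→5.5, 74→3.5
Rank sum = 1.5 + 5.5 + 3.5 = 10.5

10.5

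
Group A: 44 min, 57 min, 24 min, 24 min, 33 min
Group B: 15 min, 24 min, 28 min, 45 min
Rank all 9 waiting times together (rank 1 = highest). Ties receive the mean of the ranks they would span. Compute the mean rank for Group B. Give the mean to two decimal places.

5.75

Sorted (descending): 57, 45, 44, 33, 28, 24, 24, 24, 15
The 3 values of 24 occupy positions 6–8 → average rank 7.
Group B values → pooled ranks: 15→9, 24→7, 28→5, 45→2
Mean rank = (9 + 7 + 5 + 2) / 4 = 5.75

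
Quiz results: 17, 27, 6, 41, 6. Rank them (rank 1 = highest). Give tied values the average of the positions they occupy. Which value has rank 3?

17

Sorted (descending): 41, 27, 17, 6, 6
The 2 values of 6 occupy positions 4–5 → average rank (4+5)/2 = 4.5.
Rank 3 → value 17.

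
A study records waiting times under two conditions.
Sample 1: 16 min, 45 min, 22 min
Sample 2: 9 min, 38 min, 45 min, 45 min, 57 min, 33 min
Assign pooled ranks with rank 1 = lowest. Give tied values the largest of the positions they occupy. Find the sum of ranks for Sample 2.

Sorted (ascending): 9, 16, 22, 33, 38, 45, 45, 45, 57
The 3 values of 45 occupy positions 6–8 → each gets rank 8.
Sample 2 values → pooled ranks: 9→1, 38→5, 45→8, 45→8, 57→9, 33→4
Rank sum = 1 + 5 + 8 + 8 + 9 + 4 = 35

35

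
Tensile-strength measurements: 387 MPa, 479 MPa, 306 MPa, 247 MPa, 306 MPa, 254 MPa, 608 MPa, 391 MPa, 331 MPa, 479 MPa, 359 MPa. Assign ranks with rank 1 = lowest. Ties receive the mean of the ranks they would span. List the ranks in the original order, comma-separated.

7, 9.5, 3.5, 1, 3.5, 2, 11, 8, 5, 9.5, 6

Sorted (ascending): 247, 254, 306, 306, 331, 359, 387, 391, 479, 479, 608
The 2 values of 306 occupy positions 3–4 → average rank (3+4)/2 = 3.5.
The 2 values of 479 occupy positions 9–10 → average rank (9+10)/2 = 9.5.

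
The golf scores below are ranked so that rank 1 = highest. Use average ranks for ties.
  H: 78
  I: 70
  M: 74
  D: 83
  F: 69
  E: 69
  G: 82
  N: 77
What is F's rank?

7.5

Sorted (descending): 83, 82, 78, 77, 74, 70, 69, 69
The 2 values of 69 occupy positions 7–8 → average rank (7+8)/2 = 7.5.
F has value 69 → rank 7.5.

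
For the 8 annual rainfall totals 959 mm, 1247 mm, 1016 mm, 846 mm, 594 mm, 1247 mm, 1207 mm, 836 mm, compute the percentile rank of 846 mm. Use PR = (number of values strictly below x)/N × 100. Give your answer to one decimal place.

N = 8.
Strictly below 846: 2. Equal to 846: 1.
PR = 2/8 × 100 = 25.0

25.0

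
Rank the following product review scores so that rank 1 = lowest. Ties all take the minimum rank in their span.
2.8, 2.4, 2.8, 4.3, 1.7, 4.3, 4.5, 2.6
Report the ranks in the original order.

Sorted (ascending): 1.7, 2.4, 2.6, 2.8, 2.8, 4.3, 4.3, 4.5
The 2 values of 2.8 occupy positions 4–5 → each gets rank 4.
The 2 values of 4.3 occupy positions 6–7 → each gets rank 6.

4, 2, 4, 6, 1, 6, 8, 3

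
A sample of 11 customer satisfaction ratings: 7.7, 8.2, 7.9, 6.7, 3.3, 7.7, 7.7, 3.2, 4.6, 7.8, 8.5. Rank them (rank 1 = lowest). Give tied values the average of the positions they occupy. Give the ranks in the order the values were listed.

6, 10, 9, 4, 2, 6, 6, 1, 3, 8, 11

Sorted (ascending): 3.2, 3.3, 4.6, 6.7, 7.7, 7.7, 7.7, 7.8, 7.9, 8.2, 8.5
The 3 values of 7.7 occupy positions 5–7 → average rank 6.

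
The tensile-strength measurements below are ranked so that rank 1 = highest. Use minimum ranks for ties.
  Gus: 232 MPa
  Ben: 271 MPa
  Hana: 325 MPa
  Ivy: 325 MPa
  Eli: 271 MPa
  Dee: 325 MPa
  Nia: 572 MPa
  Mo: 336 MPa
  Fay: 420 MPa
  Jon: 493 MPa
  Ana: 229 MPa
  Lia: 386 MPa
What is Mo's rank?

Sorted (descending): 572, 493, 420, 386, 336, 325, 325, 325, 271, 271, 232, 229
The 3 values of 325 occupy positions 6–8 → each gets rank 6.
The 2 values of 271 occupy positions 9–10 → each gets rank 9.
Mo has value 336 MPa → rank 5.

5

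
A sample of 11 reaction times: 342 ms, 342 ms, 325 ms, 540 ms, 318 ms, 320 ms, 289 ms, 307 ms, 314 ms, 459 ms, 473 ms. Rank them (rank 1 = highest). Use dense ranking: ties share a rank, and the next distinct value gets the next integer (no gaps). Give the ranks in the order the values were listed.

4, 4, 5, 1, 7, 6, 10, 9, 8, 3, 2

Sorted (descending): 540, 473, 459, 342, 342, 325, 320, 318, 314, 307, 289
The 2 values of 342 share dense rank 4.
Remaining distinct values take the next consecutive integers.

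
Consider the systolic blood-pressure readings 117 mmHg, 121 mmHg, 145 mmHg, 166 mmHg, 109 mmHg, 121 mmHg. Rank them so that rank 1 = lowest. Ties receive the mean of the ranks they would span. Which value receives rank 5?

145

Sorted (ascending): 109, 117, 121, 121, 145, 166
The 2 values of 121 occupy positions 3–4 → average rank (3+4)/2 = 3.5.
Rank 5 → value 145.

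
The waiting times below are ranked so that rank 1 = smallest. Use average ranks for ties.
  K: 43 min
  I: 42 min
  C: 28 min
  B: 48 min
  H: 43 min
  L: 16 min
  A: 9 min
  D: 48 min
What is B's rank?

Sorted (ascending): 9, 16, 28, 42, 43, 43, 48, 48
The 2 values of 43 occupy positions 5–6 → average rank (5+6)/2 = 5.5.
The 2 values of 48 occupy positions 7–8 → average rank (7+8)/2 = 7.5.
B has value 48 min → rank 7.5.

7.5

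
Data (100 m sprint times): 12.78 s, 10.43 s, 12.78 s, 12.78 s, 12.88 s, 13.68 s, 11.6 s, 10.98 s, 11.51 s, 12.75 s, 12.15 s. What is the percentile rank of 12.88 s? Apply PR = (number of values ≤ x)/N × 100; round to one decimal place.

N = 11.
Strictly below 12.88: 9. Equal to 12.88: 1.
PR = 10/11 × 100 = 90.9

90.9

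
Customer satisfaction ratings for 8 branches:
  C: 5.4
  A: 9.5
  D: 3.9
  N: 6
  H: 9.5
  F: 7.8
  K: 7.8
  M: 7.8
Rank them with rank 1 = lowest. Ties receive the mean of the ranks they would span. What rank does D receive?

1

Sorted (ascending): 3.9, 5.4, 6, 7.8, 7.8, 7.8, 9.5, 9.5
The 3 values of 7.8 occupy positions 4–6 → average rank 5.
The 2 values of 9.5 occupy positions 7–8 → average rank (7+8)/2 = 7.5.
D has value 3.9 → rank 1.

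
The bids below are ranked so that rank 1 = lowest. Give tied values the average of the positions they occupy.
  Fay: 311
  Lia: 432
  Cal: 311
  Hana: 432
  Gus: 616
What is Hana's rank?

3.5

Sorted (ascending): 311, 311, 432, 432, 616
The 2 values of 311 occupy positions 1–2 → average rank (1+2)/2 = 1.5.
The 2 values of 432 occupy positions 3–4 → average rank (3+4)/2 = 3.5.
Hana has value 432 → rank 3.5.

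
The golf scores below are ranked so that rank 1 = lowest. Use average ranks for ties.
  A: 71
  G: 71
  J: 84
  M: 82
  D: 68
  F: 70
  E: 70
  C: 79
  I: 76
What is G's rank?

Sorted (ascending): 68, 70, 70, 71, 71, 76, 79, 82, 84
The 2 values of 70 occupy positions 2–3 → average rank (2+3)/2 = 2.5.
The 2 values of 71 occupy positions 4–5 → average rank (4+5)/2 = 4.5.
G has value 71 → rank 4.5.

4.5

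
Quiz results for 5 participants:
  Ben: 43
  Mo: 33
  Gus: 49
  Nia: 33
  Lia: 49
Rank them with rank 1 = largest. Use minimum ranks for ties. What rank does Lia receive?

1

Sorted (descending): 49, 49, 43, 33, 33
The 2 values of 49 occupy positions 1–2 → each gets rank 1.
The 2 values of 33 occupy positions 4–5 → each gets rank 4.
Lia has value 49 → rank 1.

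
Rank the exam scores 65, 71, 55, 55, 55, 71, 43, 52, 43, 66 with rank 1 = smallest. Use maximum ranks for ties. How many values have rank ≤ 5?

Sorted (ascending): 43, 43, 52, 55, 55, 55, 65, 66, 71, 71
The 2 values of 43 occupy positions 1–2 → each gets rank 2.
The 3 values of 55 occupy positions 4–6 → each gets rank 6.
The 2 values of 71 occupy positions 9–10 → each gets rank 10.
Ranks ≤ 5: {2, 2, 3} → 3 values.

3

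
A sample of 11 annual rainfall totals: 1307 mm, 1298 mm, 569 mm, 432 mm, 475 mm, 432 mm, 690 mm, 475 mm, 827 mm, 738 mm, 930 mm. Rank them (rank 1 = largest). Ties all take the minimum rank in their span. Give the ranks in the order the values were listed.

Sorted (descending): 1307, 1298, 930, 827, 738, 690, 569, 475, 475, 432, 432
The 2 values of 475 occupy positions 8–9 → each gets rank 8.
The 2 values of 432 occupy positions 10–11 → each gets rank 10.

1, 2, 7, 10, 8, 10, 6, 8, 4, 5, 3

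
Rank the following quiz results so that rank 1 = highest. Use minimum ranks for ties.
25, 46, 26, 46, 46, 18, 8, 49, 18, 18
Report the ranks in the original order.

6, 2, 5, 2, 2, 7, 10, 1, 7, 7

Sorted (descending): 49, 46, 46, 46, 26, 25, 18, 18, 18, 8
The 3 values of 46 occupy positions 2–4 → each gets rank 2.
The 3 values of 18 occupy positions 7–9 → each gets rank 7.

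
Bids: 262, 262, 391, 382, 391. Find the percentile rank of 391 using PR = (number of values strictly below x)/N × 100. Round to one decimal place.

60.0

N = 5.
Strictly below 391: 3. Equal to 391: 2.
PR = 3/5 × 100 = 60.0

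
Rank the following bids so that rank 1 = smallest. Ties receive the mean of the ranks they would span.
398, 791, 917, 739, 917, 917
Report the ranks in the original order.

Sorted (ascending): 398, 739, 791, 917, 917, 917
The 3 values of 917 occupy positions 4–6 → average rank 5.

1, 3, 5, 2, 5, 5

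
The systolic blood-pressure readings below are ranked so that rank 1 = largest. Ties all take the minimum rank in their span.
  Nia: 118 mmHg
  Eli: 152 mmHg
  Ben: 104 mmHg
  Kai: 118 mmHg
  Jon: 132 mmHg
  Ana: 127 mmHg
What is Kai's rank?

Sorted (descending): 152, 132, 127, 118, 118, 104
The 2 values of 118 occupy positions 4–5 → each gets rank 4.
Kai has value 118 mmHg → rank 4.

4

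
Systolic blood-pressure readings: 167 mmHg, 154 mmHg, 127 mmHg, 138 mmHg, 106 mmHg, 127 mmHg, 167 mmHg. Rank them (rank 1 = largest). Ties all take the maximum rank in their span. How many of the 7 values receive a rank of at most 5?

Sorted (descending): 167, 167, 154, 138, 127, 127, 106
The 2 values of 167 occupy positions 1–2 → each gets rank 2.
The 2 values of 127 occupy positions 5–6 → each gets rank 6.
Ranks ≤ 5: {2, 2, 3, 4} → 4 values.

4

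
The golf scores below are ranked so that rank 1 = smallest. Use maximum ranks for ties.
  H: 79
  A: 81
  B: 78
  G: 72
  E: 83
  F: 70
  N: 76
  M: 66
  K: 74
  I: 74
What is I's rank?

Sorted (ascending): 66, 70, 72, 74, 74, 76, 78, 79, 81, 83
The 2 values of 74 occupy positions 4–5 → each gets rank 5.
I has value 74 → rank 5.

5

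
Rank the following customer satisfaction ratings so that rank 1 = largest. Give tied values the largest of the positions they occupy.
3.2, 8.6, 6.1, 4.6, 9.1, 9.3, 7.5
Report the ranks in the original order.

7, 3, 5, 6, 2, 1, 4

Sorted (descending): 9.3, 9.1, 8.6, 7.5, 6.1, 4.6, 3.2
No ties — each value takes its position as its rank.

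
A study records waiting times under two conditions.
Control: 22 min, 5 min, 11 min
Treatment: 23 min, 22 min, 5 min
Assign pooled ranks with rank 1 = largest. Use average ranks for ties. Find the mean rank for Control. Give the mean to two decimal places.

4.00

Sorted (descending): 23, 22, 22, 11, 5, 5
The 2 values of 22 occupy positions 2–3 → average rank (2+3)/2 = 2.5.
The 2 values of 5 occupy positions 5–6 → average rank (5+6)/2 = 5.5.
Control values → pooled ranks: 22→2.5, 5→5.5, 11→4
Mean rank = (2.5 + 5.5 + 4) / 3 = 4.00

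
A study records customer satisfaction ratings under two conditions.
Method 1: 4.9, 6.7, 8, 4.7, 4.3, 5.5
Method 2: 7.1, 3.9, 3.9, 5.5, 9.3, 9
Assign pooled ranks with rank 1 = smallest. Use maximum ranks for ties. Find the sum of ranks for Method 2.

Sorted (ascending): 3.9, 3.9, 4.3, 4.7, 4.9, 5.5, 5.5, 6.7, 7.1, 8, 9, 9.3
The 2 values of 3.9 occupy positions 1–2 → each gets rank 2.
The 2 values of 5.5 occupy positions 6–7 → each gets rank 7.
Method 2 values → pooled ranks: 7.1→9, 3.9→2, 3.9→2, 5.5→7, 9.3→12, 9→11
Rank sum = 9 + 2 + 2 + 7 + 12 + 11 = 43

43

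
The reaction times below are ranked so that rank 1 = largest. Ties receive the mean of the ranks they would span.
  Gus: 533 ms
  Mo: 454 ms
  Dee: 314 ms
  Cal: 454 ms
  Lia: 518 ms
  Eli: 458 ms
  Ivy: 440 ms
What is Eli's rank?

Sorted (descending): 533, 518, 458, 454, 454, 440, 314
The 2 values of 454 occupy positions 4–5 → average rank (4+5)/2 = 4.5.
Eli has value 458 ms → rank 3.

3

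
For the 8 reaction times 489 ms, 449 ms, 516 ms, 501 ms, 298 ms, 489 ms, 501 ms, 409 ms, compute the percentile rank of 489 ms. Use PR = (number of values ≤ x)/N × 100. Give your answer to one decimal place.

62.5

N = 8.
Strictly below 489: 3. Equal to 489: 2.
PR = 5/8 × 100 = 62.5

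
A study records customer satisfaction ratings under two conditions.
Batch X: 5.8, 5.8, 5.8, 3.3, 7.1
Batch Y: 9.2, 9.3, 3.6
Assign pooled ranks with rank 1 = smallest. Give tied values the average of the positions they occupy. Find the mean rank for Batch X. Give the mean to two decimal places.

3.80

Sorted (ascending): 3.3, 3.6, 5.8, 5.8, 5.8, 7.1, 9.2, 9.3
The 3 values of 5.8 occupy positions 3–5 → average rank 4.
Batch X values → pooled ranks: 5.8→4, 5.8→4, 5.8→4, 3.3→1, 7.1→6
Mean rank = (4 + 4 + 4 + 1 + 6) / 5 = 3.80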